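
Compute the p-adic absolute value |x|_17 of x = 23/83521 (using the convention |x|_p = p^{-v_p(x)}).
|23/83521|_17 = 83521

Step 1 — compute v_17(x) by factoring powers of 17 out of the numerator and denominator: v_17(23/83521) = -4. Step 2 — apply |x|_p = p^{-v_p(x)} = 17^{4} = 83521.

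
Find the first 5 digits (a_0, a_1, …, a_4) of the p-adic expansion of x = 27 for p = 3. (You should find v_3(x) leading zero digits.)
(a_0, …, a_4) = (0, 0, 0, 1, 0)

v_3(27) = 3, so a_0 = ... = a_2 = 0. Factor out: x = 3^3 · u with u = 1 a unit in ℤ_3. Expand u iteratively via a_{v+i} = u_i mod 3, u_{i+1} = (u_i − a_{v+i})/3:
  u_0 = 1;  a_3 = 1;  u_1 = (u_0 − 1)/3 = 0
  u_1 = 0;  a_4 = 0;  u_2 = (u_1 − 0)/3 = 0
Digits: (0, 0, 0, 1, 0).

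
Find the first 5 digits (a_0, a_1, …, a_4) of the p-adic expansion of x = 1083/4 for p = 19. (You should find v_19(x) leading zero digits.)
(a_0, …, a_4) = (0, 0, 15, 4, 14)

v_19(1083/4) = 2, so a_0 = ... = a_1 = 0. Factor out: x = 19^2 · u with u = 3/4 a unit in ℤ_19. Expand u iteratively via a_{v+i} = u_i mod 19, u_{i+1} = (u_i − a_{v+i})/19:
  u_0 = 3/4;  a_2 = 15;  u_1 = (u_0 − 15)/19 = -3/4
  u_1 = -3/4;  a_3 = 4;  u_2 = (u_1 − 4)/19 = -1/4
  u_2 = -1/4;  a_4 = 14;  u_3 = (u_2 − 14)/19 = -3/4
Digits: (0, 0, 15, 4, 14).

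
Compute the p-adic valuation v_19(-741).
v_19(-741) = 1

v_19(n) is the largest exponent k such that 19^k divides n. Factor out: -741 = -19^1 · 39. (Sign doesn't affect v_p.) So v_19(-741) = 1.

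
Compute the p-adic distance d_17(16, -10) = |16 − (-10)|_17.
d_17(16, -10) = 1

Step 1 — x − y = 16 − (-10) = 26. Step 2 — v_17(26) = 0 (factor: 26 = (17^0 · 26); the sign does not affect v_p). Step 3 — |x − y|_17 = 17^{0} = 1.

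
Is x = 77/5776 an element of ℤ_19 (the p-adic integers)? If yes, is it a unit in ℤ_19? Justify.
x ∉ ℤ_19 (v_19(x) = -2 < 0)

ℤ_19 = {x ∈ ℚ_19 : v_19(x) ≥ 0} and ℤ_19^× = {x ∈ ℤ_19 : v_19(x) = 0}. Here v_19(77/5776) = v_19(num) − v_19(den) = -2; compare against these criteria.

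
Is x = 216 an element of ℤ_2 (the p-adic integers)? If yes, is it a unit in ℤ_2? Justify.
x ∈ ℤ_2 but not a unit; v_2(x) = 3 > 0

ℤ_2 = {x ∈ ℚ_2 : v_2(x) ≥ 0} and ℤ_2^× = {x ∈ ℤ_2 : v_2(x) = 0}. Here v_2(216) = v_2(num) − v_2(den) = 3; compare against these criteria.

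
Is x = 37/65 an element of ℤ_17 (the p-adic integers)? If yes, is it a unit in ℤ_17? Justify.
x ∈ ℤ_17^× (unit); v_17(x) = 0

ℤ_17 = {x ∈ ℚ_17 : v_17(x) ≥ 0} and ℤ_17^× = {x ∈ ℤ_17 : v_17(x) = 0}. Here v_17(37/65) = v_17(num) − v_17(den) = 0; compare against these criteria.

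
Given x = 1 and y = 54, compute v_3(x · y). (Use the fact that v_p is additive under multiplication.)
v_3(54) = 3

v_p(x) = 0 (factor: 1 = 3^0 · 1); v_p(y) = 3 (factor: 54 = 3^3 · 2). Additivity: v_p(xy) = v_p(x) + v_p(y) = 0 + 3 = 3. (Direct check: xy = 54 = 3^3 · (2).)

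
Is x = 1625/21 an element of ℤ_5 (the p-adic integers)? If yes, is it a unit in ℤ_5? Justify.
x ∈ ℤ_5 but not a unit; v_5(x) = 3 > 0

ℤ_5 = {x ∈ ℚ_5 : v_5(x) ≥ 0} and ℤ_5^× = {x ∈ ℤ_5 : v_5(x) = 0}. Here v_5(1625/21) = v_5(num) − v_5(den) = 3; compare against these criteria.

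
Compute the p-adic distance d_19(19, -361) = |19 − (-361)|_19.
d_19(19, -361) = 1/19

Step 1 — x − y = 19 − (-361) = 380. Step 2 — v_19(380) = 1 (factor: 380 = (19^1 · 20); the sign does not affect v_p). Step 3 — |x − y|_19 = 19^{-1} = 1/19.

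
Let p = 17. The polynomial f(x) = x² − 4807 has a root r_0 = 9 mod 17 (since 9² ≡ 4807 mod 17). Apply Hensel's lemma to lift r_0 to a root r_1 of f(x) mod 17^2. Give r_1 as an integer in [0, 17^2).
r_1 = 111 (mod 289)

Hensel's recurrence: r_{i+1} = r_i − f(r_i)·(f′(r_i))^{-1} mod 17^{i+2}, with f′(x) = 2x. Iterate:
  r_0 = 9 (mod 17)
  r_1 = 111 (mod 289)
Final: r_1 = 111, and one checks f(r_1) ≡ 0 mod 17^2.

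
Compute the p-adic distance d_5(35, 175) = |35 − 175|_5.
d_5(35, 175) = 1/5

Step 1 — x − y = 35 − 175 = -140. Step 2 — v_5(-140) = 1 (factor: -140 = −(5^1 · 28); the sign does not affect v_p). Step 3 — |x − y|_5 = 5^{-1} = 1/5.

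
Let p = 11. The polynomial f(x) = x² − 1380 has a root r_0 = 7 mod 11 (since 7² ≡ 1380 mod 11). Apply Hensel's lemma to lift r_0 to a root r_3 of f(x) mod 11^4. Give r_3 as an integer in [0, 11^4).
r_3 = 5331 (mod 14641)

Hensel's recurrence: r_{i+1} = r_i − f(r_i)·(f′(r_i))^{-1} mod 11^{i+2}, with f′(x) = 2x. Iterate:
  r_0 = 7 (mod 11)
  r_1 = 7 (mod 121)
  r_2 = 7 (mod 1331)
  r_3 = 5331 (mod 14641)
Final: r_3 = 5331, and one checks f(r_3) ≡ 0 mod 11^4.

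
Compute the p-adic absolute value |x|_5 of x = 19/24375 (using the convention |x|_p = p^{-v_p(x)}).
|19/24375|_5 = 625

Step 1 — compute v_5(x) by factoring powers of 5 out of the numerator and denominator: v_5(19/24375) = -4. Step 2 — apply |x|_p = p^{-v_p(x)} = 5^{4} = 625.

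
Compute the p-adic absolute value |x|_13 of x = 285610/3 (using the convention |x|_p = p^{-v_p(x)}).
|285610/3|_13 = 1/28561

Step 1 — compute v_13(x) by factoring powers of 13 out of the numerator and denominator: v_13(285610/3) = 4. Step 2 — apply |x|_p = p^{-v_p(x)} = 13^{-4} = 1/28561.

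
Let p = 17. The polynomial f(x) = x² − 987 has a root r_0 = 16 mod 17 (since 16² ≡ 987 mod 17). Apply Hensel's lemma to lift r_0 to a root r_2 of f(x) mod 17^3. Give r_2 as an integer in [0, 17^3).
r_2 = 662 (mod 4913)

Hensel's recurrence: r_{i+1} = r_i − f(r_i)·(f′(r_i))^{-1} mod 17^{i+2}, with f′(x) = 2x. Iterate:
  r_0 = 16 (mod 17)
  r_1 = 84 (mod 289)
  r_2 = 662 (mod 4913)
Final: r_2 = 662, and one checks f(r_2) ≡ 0 mod 17^3.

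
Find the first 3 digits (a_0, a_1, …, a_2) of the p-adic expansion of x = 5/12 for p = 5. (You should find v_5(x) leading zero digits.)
(a_0, …, a_2) = (0, 3, 4)

v_5(5/12) = 1, so a_0 = ... = a_0 = 0. Factor out: x = 5^1 · u with u = 1/12 a unit in ℤ_5. Expand u iteratively via a_{v+i} = u_i mod 5, u_{i+1} = (u_i − a_{v+i})/5:
  u_0 = 1/12;  a_1 = 3;  u_1 = (u_0 − 3)/5 = -7/12
  u_1 = -7/12;  a_2 = 4;  u_2 = (u_1 − 4)/5 = -11/12
Digits: (0, 3, 4).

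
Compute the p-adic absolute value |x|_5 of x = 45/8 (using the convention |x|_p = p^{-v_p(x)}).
|45/8|_5 = 1/5

Step 1 — compute v_5(x) by factoring powers of 5 out of the numerator and denominator: v_5(45/8) = 1. Step 2 — apply |x|_p = p^{-v_p(x)} = 5^{-1} = 1/5.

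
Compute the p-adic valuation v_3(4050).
v_3(4050) = 4

v_3(n) is the largest exponent k such that 3^k divides n. Factor out: 4050 = 3^4 · 50. (Sign doesn't affect v_p.) So v_3(4050) = 4.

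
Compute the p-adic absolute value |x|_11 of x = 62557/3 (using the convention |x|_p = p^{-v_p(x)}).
|62557/3|_11 = 1/1331

Step 1 — compute v_11(x) by factoring powers of 11 out of the numerator and denominator: v_11(62557/3) = 3. Step 2 — apply |x|_p = p^{-v_p(x)} = 11^{-3} = 1/1331.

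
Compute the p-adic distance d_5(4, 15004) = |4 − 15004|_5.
d_5(4, 15004) = 1/625

Step 1 — x − y = 4 − 15004 = -15000. Step 2 — v_5(-15000) = 4 (factor: -15000 = −(5^4 · 24); the sign does not affect v_p). Step 3 — |x − y|_5 = 5^{-4} = 1/625.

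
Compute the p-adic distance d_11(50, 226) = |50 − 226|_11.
d_11(50, 226) = 1/11

Step 1 — x − y = 50 − 226 = -176. Step 2 — v_11(-176) = 1 (factor: -176 = −(11^1 · 16); the sign does not affect v_p). Step 3 — |x − y|_11 = 11^{-1} = 1/11.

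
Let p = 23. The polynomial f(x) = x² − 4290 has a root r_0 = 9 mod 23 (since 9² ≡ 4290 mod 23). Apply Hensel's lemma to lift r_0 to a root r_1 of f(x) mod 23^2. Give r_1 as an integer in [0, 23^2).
r_1 = 331 (mod 529)

Hensel's recurrence: r_{i+1} = r_i − f(r_i)·(f′(r_i))^{-1} mod 23^{i+2}, with f′(x) = 2x. Iterate:
  r_0 = 9 (mod 23)
  r_1 = 331 (mod 529)
Final: r_1 = 331, and one checks f(r_1) ≡ 0 mod 23^2.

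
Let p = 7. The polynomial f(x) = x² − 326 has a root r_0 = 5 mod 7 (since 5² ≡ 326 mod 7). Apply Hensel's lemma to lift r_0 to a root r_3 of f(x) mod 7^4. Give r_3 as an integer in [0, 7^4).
r_3 = 2245 (mod 2401)

Hensel's recurrence: r_{i+1} = r_i − f(r_i)·(f′(r_i))^{-1} mod 7^{i+2}, with f′(x) = 2x. Iterate:
  r_0 = 5 (mod 7)
  r_1 = 40 (mod 49)
  r_2 = 187 (mod 343)
  r_3 = 2245 (mod 2401)
Final: r_3 = 2245, and one checks f(r_3) ≡ 0 mod 7^4.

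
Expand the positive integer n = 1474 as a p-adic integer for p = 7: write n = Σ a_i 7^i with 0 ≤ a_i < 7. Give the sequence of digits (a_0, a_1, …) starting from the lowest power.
(a_0, a_1, …) = (4, 0, 2, 4)

Repeated division by 7 gives the digits low-to-high: 1474 = 4 + 2·7^2 + 4·7^3. Digit sequence: (4, 0, 2, 4).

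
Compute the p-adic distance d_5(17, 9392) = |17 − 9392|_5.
d_5(17, 9392) = 1/3125

Step 1 — x − y = 17 − 9392 = -9375. Step 2 — v_5(-9375) = 5 (factor: -9375 = −(5^5 · 3); the sign does not affect v_p). Step 3 — |x − y|_5 = 5^{-5} = 1/3125.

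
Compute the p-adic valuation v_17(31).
v_17(31) = 0

v_17(n) is the largest exponent k such that 17^k divides n. Factor out: 31 = 17^0 · 31. (Sign doesn't affect v_p.) So v_17(31) = 0.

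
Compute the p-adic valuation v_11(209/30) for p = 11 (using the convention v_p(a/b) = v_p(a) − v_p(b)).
v_11(209/30) = 1

Factor powers of 11 from the numerator and denominator of the reduced fraction: 209 = 11^1 · 19 and 30 = 11^0 · 30. Apply v_p(a/b) = v_p(a) − v_p(b): v_11(209/30) = 1 − 0 = 1.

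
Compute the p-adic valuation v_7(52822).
v_7(52822) = 4

v_7(n) is the largest exponent k such that 7^k divides n. Factor out: 52822 = 7^4 · 22. (Sign doesn't affect v_p.) So v_7(52822) = 4.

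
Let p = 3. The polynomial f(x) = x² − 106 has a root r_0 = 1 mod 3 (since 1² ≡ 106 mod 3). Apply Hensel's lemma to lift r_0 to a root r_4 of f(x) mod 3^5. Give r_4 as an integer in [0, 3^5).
r_4 = 157 (mod 243)

Hensel's recurrence: r_{i+1} = r_i − f(r_i)·(f′(r_i))^{-1} mod 3^{i+2}, with f′(x) = 2x. Iterate:
  r_0 = 1 (mod 3)
  r_1 = 4 (mod 9)
  r_2 = 22 (mod 27)
  r_3 = 76 (mod 81)
  r_4 = 157 (mod 243)
Final: r_4 = 157, and one checks f(r_4) ≡ 0 mod 3^5.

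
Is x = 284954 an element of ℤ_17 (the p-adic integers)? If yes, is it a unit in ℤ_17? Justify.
x ∈ ℤ_17 but not a unit; v_17(x) = 3 > 0

ℤ_17 = {x ∈ ℚ_17 : v_17(x) ≥ 0} and ℤ_17^× = {x ∈ ℤ_17 : v_17(x) = 0}. Here v_17(284954) = v_17(num) − v_17(den) = 3; compare against these criteria.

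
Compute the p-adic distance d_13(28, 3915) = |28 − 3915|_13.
d_13(28, 3915) = 1/169

Step 1 — x − y = 28 − 3915 = -3887. Step 2 — v_13(-3887) = 2 (factor: -3887 = −(13^2 · 23); the sign does not affect v_p). Step 3 — |x − y|_13 = 13^{-2} = 1/169.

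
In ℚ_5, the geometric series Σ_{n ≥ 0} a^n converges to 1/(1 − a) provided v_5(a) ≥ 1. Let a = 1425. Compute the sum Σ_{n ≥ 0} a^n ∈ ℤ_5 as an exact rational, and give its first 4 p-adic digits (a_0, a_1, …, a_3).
Σ a^n = 1/(1 − a) = -1/1424;  first 4 digits = (1, 0, 2, 1)

v_5(a) = 2 ≥ 1, so the series converges in ℤ_5 to 1/(1 − a) = 1/(1 − 1425) = -1/1424. Expand this rational in ℤ_5: compute digits iteratively via d_i = x_i mod 5, x_{i+1} = (x_i − d_i)/5. The first 4 digits are (1, 0, 2, 1).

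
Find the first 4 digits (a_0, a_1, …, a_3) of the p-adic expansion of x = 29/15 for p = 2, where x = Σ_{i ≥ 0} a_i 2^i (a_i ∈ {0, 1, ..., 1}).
(a_0, …, a_3) = (1, 1, 0, 0)

v_2(29/15) = 0 (numerator and denominator both coprime to 2), so x ∈ ℤ_2^×. Compute digits iteratively via a_i = x_i mod 2, x_{i+1} = (x_i − a_i)/2, with x_0 = x:
  x_0 = 29/15;  a_0 = 1;  x_1 = (x_0 − 1)/2 = 7/15
  x_1 = 7/15;  a_1 = 1;  x_2 = (x_1 − 1)/2 = -4/15
  x_2 = -4/15;  a_2 = 0;  x_3 = (x_2 − 0)/2 = -2/15
  x_3 = -2/15;  a_3 = 0;  x_4 = (x_3 − 0)/2 = -1/15
Digits: (1, 1, 0, 0).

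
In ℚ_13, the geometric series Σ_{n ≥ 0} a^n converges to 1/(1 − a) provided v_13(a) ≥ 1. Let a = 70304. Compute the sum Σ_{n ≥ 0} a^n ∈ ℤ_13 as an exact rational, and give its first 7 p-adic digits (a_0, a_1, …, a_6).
Σ a^n = 1/(1 − a) = -1/70303;  first 7 digits = (1, 0, 0, 6, 2, 0, 10)

v_13(a) = 3 ≥ 1, so the series converges in ℤ_13 to 1/(1 − a) = 1/(1 − 70304) = -1/70303. Expand this rational in ℤ_13: compute digits iteratively via d_i = x_i mod 13, x_{i+1} = (x_i − d_i)/13. The first 7 digits are (1, 0, 0, 6, 2, 0, 10).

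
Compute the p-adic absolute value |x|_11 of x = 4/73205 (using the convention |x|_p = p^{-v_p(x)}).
|4/73205|_11 = 14641

Step 1 — compute v_11(x) by factoring powers of 11 out of the numerator and denominator: v_11(4/73205) = -4. Step 2 — apply |x|_p = p^{-v_p(x)} = 11^{4} = 14641.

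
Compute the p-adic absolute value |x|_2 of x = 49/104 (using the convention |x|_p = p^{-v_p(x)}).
|49/104|_2 = 8

Step 1 — compute v_2(x) by factoring powers of 2 out of the numerator and denominator: v_2(49/104) = -3. Step 2 — apply |x|_p = p^{-v_p(x)} = 2^{3} = 8.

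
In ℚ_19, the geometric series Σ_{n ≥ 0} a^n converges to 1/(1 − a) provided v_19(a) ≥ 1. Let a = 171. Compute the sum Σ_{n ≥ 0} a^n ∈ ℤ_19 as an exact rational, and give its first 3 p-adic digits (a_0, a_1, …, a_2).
Σ a^n = 1/(1 − a) = -1/170;  first 3 digits = (1, 9, 5)

v_19(a) = 1 ≥ 1, so the series converges in ℤ_19 to 1/(1 − a) = 1/(1 − 171) = -1/170. Expand this rational in ℤ_19: compute digits iteratively via d_i = x_i mod 19, x_{i+1} = (x_i − d_i)/19. The first 3 digits are (1, 9, 5).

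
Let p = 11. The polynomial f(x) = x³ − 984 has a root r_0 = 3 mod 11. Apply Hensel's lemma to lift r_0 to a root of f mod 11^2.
r_1 = 25 (mod 121)

Hensel: r_{i+1} = r_i − f(r_i)/f′(r_i) mod 11^{i+2}, where f′(x) = 3x². Iterate:
  r_0 = 3 (mod 11)
  r_1 = 25 (mod 121)
Final: r = 25 with f(r) ≡ 0 mod 11^2.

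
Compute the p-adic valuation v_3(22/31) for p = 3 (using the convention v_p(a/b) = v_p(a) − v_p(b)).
v_3(22/31) = 0

Factor powers of 3 from the numerator and denominator of the reduced fraction: 22 = 3^0 · 22 and 31 = 3^0 · 31. Apply v_p(a/b) = v_p(a) − v_p(b): v_3(22/31) = 0 − 0 = 0.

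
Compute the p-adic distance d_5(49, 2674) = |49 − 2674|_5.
d_5(49, 2674) = 1/125

Step 1 — x − y = 49 − 2674 = -2625. Step 2 — v_5(-2625) = 3 (factor: -2625 = −(5^3 · 21); the sign does not affect v_p). Step 3 — |x − y|_5 = 5^{-3} = 1/125.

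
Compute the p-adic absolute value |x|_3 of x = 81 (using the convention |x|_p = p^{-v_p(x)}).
|81|_3 = 1/81

Step 1 — compute v_3(x) by factoring powers of 3 out of the numerator and denominator: v_3(81) = 4. Step 2 — apply |x|_p = p^{-v_p(x)} = 3^{-4} = 1/81.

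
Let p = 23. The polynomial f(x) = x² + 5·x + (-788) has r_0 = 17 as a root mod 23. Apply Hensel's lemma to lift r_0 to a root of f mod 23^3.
r_2 = 6986 (mod 12167)

Hensel: r_{i+1} = r_i − f(r_i)·(f′(r_i))^{-1} mod 23^{i+2}, f′(x) = 2x + 5. Iterate:
  r_0 = 17 (mod 23)
  r_1 = 109 (mod 529)
  r_2 = 6986 (mod 12167)
Final: r = 6986 satisfies f(r) ≡ 0 mod 23^3.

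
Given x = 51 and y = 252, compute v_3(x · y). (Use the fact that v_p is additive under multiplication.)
v_3(12852) = 3

v_p(x) = 1 (factor: 51 = 3^1 · 17); v_p(y) = 2 (factor: 252 = 3^2 · 28). Additivity: v_p(xy) = v_p(x) + v_p(y) = 1 + 2 = 3. (Direct check: xy = 12852 = 3^3 · (476).)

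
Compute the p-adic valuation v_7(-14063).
v_7(-14063) = 3

v_7(n) is the largest exponent k such that 7^k divides n. Factor out: -14063 = -7^3 · 41. (Sign doesn't affect v_p.) So v_7(-14063) = 3.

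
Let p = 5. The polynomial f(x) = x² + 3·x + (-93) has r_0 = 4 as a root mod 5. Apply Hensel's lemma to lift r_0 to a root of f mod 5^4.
r_3 = 194 (mod 625)

Hensel: r_{i+1} = r_i − f(r_i)·(f′(r_i))^{-1} mod 5^{i+2}, f′(x) = 2x + 3. Iterate:
  r_0 = 4 (mod 5)
  r_1 = 19 (mod 25)
  r_2 = 69 (mod 125)
  r_3 = 194 (mod 625)
Final: r = 194 satisfies f(r) ≡ 0 mod 5^4.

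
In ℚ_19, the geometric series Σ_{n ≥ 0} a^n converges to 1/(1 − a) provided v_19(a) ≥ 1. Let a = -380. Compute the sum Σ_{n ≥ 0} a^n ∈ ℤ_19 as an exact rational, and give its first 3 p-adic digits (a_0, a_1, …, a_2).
Σ a^n = 1/(1 − a) = 1/381;  first 3 digits = (1, 18, 18)

v_19(a) = 1 ≥ 1, so the series converges in ℤ_19 to 1/(1 − a) = 1/(1 − (-380)) = 1/381. Expand this rational in ℤ_19: compute digits iteratively via d_i = x_i mod 19, x_{i+1} = (x_i − d_i)/19. The first 3 digits are (1, 18, 18).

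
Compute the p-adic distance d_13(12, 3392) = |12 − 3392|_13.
d_13(12, 3392) = 1/169

Step 1 — x − y = 12 − 3392 = -3380. Step 2 — v_13(-3380) = 2 (factor: -3380 = −(13^2 · 20); the sign does not affect v_p). Step 3 — |x − y|_13 = 13^{-2} = 1/169.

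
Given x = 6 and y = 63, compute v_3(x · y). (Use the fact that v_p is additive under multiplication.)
v_3(378) = 3

v_p(x) = 1 (factor: 6 = 3^1 · 2); v_p(y) = 2 (factor: 63 = 3^2 · 7). Additivity: v_p(xy) = v_p(x) + v_p(y) = 1 + 2 = 3. (Direct check: xy = 378 = 3^3 · (14).)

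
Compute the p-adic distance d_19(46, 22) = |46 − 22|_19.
d_19(46, 22) = 1

Step 1 — x − y = 46 − 22 = 24. Step 2 — v_19(24) = 0 (factor: 24 = (19^0 · 24); the sign does not affect v_p). Step 3 — |x − y|_19 = 19^{0} = 1.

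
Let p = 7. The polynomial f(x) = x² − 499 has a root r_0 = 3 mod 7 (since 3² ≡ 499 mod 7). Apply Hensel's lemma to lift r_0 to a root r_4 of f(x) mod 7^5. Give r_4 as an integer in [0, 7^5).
r_4 = 10489 (mod 16807)

Hensel's recurrence: r_{i+1} = r_i − f(r_i)·(f′(r_i))^{-1} mod 7^{i+2}, with f′(x) = 2x. Iterate:
  r_0 = 3 (mod 7)
  r_1 = 3 (mod 49)
  r_2 = 199 (mod 343)
  r_3 = 885 (mod 2401)
  r_4 = 10489 (mod 16807)
Final: r_4 = 10489, and one checks f(r_4) ≡ 0 mod 7^5.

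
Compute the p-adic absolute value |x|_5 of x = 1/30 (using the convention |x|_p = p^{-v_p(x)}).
|1/30|_5 = 5

Step 1 — compute v_5(x) by factoring powers of 5 out of the numerator and denominator: v_5(1/30) = -1. Step 2 — apply |x|_p = p^{-v_p(x)} = 5^{1} = 5.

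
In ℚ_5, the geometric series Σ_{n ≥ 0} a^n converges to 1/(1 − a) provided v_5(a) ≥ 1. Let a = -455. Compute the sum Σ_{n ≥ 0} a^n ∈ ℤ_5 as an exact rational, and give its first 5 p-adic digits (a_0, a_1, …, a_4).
Σ a^n = 1/(1 − a) = 1/456;  first 5 digits = (1, 4, 2, 1, 2)

v_5(a) = 1 ≥ 1, so the series converges in ℤ_5 to 1/(1 − a) = 1/(1 − (-455)) = 1/456. Expand this rational in ℤ_5: compute digits iteratively via d_i = x_i mod 5, x_{i+1} = (x_i − d_i)/5. The first 5 digits are (1, 4, 2, 1, 2).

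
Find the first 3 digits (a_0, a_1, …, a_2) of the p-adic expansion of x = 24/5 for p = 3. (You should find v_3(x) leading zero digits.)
(a_0, …, a_2) = (0, 1, 2)

v_3(24/5) = 1, so a_0 = ... = a_0 = 0. Factor out: x = 3^1 · u with u = 8/5 a unit in ℤ_3. Expand u iteratively via a_{v+i} = u_i mod 3, u_{i+1} = (u_i − a_{v+i})/3:
  u_0 = 8/5;  a_1 = 1;  u_1 = (u_0 − 1)/3 = 1/5
  u_1 = 1/5;  a_2 = 2;  u_2 = (u_1 − 2)/3 = -3/5
Digits: (0, 1, 2).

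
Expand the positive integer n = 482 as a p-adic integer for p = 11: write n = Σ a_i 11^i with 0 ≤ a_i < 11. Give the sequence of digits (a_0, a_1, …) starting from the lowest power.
(a_0, a_1, …) = (9, 10, 3)

Repeated division by 11 gives the digits low-to-high: 482 = 9 + 10·11^1 + 3·11^2. Digit sequence: (9, 10, 3).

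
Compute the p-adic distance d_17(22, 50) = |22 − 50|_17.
d_17(22, 50) = 1

Step 1 — x − y = 22 − 50 = -28. Step 2 — v_17(-28) = 0 (factor: -28 = −(17^0 · 28); the sign does not affect v_p). Step 3 — |x − y|_17 = 17^{0} = 1.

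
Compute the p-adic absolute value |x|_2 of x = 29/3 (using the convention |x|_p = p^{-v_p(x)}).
|29/3|_2 = 1

Step 1 — compute v_2(x) by factoring powers of 2 out of the numerator and denominator: v_2(29/3) = 0. Step 2 — apply |x|_p = p^{-v_p(x)} = 2^{0} = 1.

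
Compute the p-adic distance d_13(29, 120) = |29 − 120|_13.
d_13(29, 120) = 1/13

Step 1 — x − y = 29 − 120 = -91. Step 2 — v_13(-91) = 1 (factor: -91 = −(13^1 · 7); the sign does not affect v_p). Step 3 — |x − y|_13 = 13^{-1} = 1/13.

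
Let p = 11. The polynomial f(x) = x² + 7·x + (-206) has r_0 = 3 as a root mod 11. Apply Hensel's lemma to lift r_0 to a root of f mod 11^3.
r_2 = 1059 (mod 1331)

Hensel: r_{i+1} = r_i − f(r_i)·(f′(r_i))^{-1} mod 11^{i+2}, f′(x) = 2x + 7. Iterate:
  r_0 = 3 (mod 11)
  r_1 = 91 (mod 121)
  r_2 = 1059 (mod 1331)
Final: r = 1059 satisfies f(r) ≡ 0 mod 11^3.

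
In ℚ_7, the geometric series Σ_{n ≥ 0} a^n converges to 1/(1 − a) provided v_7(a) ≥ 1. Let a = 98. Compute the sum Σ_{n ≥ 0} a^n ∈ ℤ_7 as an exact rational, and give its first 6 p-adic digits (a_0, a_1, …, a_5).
Σ a^n = 1/(1 − a) = -1/97;  first 6 digits = (1, 0, 2, 0, 4, 0)

v_7(a) = 2 ≥ 1, so the series converges in ℤ_7 to 1/(1 − a) = 1/(1 − 98) = -1/97. Expand this rational in ℤ_7: compute digits iteratively via d_i = x_i mod 7, x_{i+1} = (x_i − d_i)/7. The first 6 digits are (1, 0, 2, 0, 4, 0).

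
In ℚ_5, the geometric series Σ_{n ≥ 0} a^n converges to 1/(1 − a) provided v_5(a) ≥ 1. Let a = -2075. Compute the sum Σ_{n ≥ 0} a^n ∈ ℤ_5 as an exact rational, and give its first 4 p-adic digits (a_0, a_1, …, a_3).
Σ a^n = 1/(1 − a) = 1/2076;  first 4 digits = (1, 0, 2, 3)

v_5(a) = 2 ≥ 1, so the series converges in ℤ_5 to 1/(1 − a) = 1/(1 − (-2075)) = 1/2076. Expand this rational in ℤ_5: compute digits iteratively via d_i = x_i mod 5, x_{i+1} = (x_i − d_i)/5. The first 4 digits are (1, 0, 2, 3).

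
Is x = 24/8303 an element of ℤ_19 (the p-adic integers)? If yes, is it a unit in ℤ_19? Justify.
x ∉ ℤ_19 (v_19(x) = -2 < 0)

ℤ_19 = {x ∈ ℚ_19 : v_19(x) ≥ 0} and ℤ_19^× = {x ∈ ℤ_19 : v_19(x) = 0}. Here v_19(24/8303) = v_19(num) − v_19(den) = -2; compare against these criteria.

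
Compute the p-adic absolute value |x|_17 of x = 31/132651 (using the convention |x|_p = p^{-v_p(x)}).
|31/132651|_17 = 4913

Step 1 — compute v_17(x) by factoring powers of 17 out of the numerator and denominator: v_17(31/132651) = -3. Step 2 — apply |x|_p = p^{-v_p(x)} = 17^{3} = 4913.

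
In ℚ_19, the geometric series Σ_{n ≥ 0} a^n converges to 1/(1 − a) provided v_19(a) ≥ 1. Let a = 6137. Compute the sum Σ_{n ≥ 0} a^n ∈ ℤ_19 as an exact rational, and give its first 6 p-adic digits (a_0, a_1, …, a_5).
Σ a^n = 1/(1 − a) = -1/6136;  first 6 digits = (1, 0, 17, 0, 4, 15)

v_19(a) = 2 ≥ 1, so the series converges in ℤ_19 to 1/(1 − a) = 1/(1 − 6137) = -1/6136. Expand this rational in ℤ_19: compute digits iteratively via d_i = x_i mod 19, x_{i+1} = (x_i − d_i)/19. The first 6 digits are (1, 0, 17, 0, 4, 15).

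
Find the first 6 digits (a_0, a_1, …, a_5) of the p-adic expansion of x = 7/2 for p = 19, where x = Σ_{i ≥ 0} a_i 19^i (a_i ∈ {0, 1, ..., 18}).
(a_0, …, a_5) = (13, 9, 9, 9, 9, 9)

v_19(7/2) = 0 (numerator and denominator both coprime to 19), so x ∈ ℤ_19^×. Compute digits iteratively via a_i = x_i mod 19, x_{i+1} = (x_i − a_i)/19, with x_0 = x:
  x_0 = 7/2;  a_0 = 13;  x_1 = (x_0 − 13)/19 = -1/2
  x_1 = -1/2;  a_1 = 9;  x_2 = (x_1 − 9)/19 = -1/2
  x_2 = -1/2;  a_2 = 9;  x_3 = (x_2 − 9)/19 = -1/2
  x_3 = -1/2;  a_3 = 9;  x_4 = (x_3 − 9)/19 = -1/2
  x_4 = -1/2;  a_4 = 9;  x_5 = (x_4 − 9)/19 = -1/2
  x_5 = -1/2;  a_5 = 9;  x_6 = (x_5 − 9)/19 = -1/2
Digits: (13, 9, 9, 9, 9, 9).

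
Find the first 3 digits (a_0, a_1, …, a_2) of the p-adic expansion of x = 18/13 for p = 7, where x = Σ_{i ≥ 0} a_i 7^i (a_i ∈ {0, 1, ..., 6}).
(a_0, …, a_2) = (3, 3, 6)

v_7(18/13) = 0 (numerator and denominator both coprime to 7), so x ∈ ℤ_7^×. Compute digits iteratively via a_i = x_i mod 7, x_{i+1} = (x_i − a_i)/7, with x_0 = x:
  x_0 = 18/13;  a_0 = 3;  x_1 = (x_0 − 3)/7 = -3/13
  x_1 = -3/13;  a_1 = 3;  x_2 = (x_1 − 3)/7 = -6/13
  x_2 = -6/13;  a_2 = 6;  x_3 = (x_2 − 6)/7 = -12/13
Digits: (3, 3, 6).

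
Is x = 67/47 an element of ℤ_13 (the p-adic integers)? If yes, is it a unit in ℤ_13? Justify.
x ∈ ℤ_13^× (unit); v_13(x) = 0

ℤ_13 = {x ∈ ℚ_13 : v_13(x) ≥ 0} and ℤ_13^× = {x ∈ ℤ_13 : v_13(x) = 0}. Here v_13(67/47) = v_13(num) − v_13(den) = 0; compare against these criteria.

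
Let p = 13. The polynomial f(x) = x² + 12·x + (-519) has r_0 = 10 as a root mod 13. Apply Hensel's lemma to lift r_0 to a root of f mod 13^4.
r_3 = 5665 (mod 28561)

Hensel: r_{i+1} = r_i − f(r_i)·(f′(r_i))^{-1} mod 13^{i+2}, f′(x) = 2x + 12. Iterate:
  r_0 = 10 (mod 13)
  r_1 = 88 (mod 169)
  r_2 = 1271 (mod 2197)
  r_3 = 5665 (mod 28561)
Final: r = 5665 satisfies f(r) ≡ 0 mod 13^4.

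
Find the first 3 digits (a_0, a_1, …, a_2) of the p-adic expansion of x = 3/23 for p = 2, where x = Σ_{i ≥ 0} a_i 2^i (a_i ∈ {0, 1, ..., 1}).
(a_0, …, a_2) = (1, 0, 1)

v_2(3/23) = 0 (numerator and denominator both coprime to 2), so x ∈ ℤ_2^×. Compute digits iteratively via a_i = x_i mod 2, x_{i+1} = (x_i − a_i)/2, with x_0 = x:
  x_0 = 3/23;  a_0 = 1;  x_1 = (x_0 − 1)/2 = -10/23
  x_1 = -10/23;  a_1 = 0;  x_2 = (x_1 − 0)/2 = -5/23
  x_2 = -5/23;  a_2 = 1;  x_3 = (x_2 − 1)/2 = -14/23
Digits: (1, 0, 1).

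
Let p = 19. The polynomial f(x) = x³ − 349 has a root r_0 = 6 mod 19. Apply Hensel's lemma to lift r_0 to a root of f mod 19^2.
r_1 = 44 (mod 361)

Hensel: r_{i+1} = r_i − f(r_i)/f′(r_i) mod 19^{i+2}, where f′(x) = 3x². Iterate:
  r_0 = 6 (mod 19)
  r_1 = 44 (mod 361)
Final: r = 44 with f(r) ≡ 0 mod 19^2.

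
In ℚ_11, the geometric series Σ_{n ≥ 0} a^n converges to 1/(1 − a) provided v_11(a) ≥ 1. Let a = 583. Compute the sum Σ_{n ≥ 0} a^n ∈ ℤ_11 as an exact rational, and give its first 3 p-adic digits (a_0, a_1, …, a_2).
Σ a^n = 1/(1 − a) = -1/582;  first 3 digits = (1, 9, 8)

v_11(a) = 1 ≥ 1, so the series converges in ℤ_11 to 1/(1 − a) = 1/(1 − 583) = -1/582. Expand this rational in ℤ_11: compute digits iteratively via d_i = x_i mod 11, x_{i+1} = (x_i − d_i)/11. The first 3 digits are (1, 9, 8).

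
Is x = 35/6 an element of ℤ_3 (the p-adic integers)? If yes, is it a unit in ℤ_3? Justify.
x ∉ ℤ_3 (v_3(x) = -1 < 0)

ℤ_3 = {x ∈ ℚ_3 : v_3(x) ≥ 0} and ℤ_3^× = {x ∈ ℤ_3 : v_3(x) = 0}. Here v_3(35/6) = v_3(num) − v_3(den) = -1; compare against these criteria.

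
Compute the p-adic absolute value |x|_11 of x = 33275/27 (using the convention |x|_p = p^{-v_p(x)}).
|33275/27|_11 = 1/1331

Step 1 — compute v_11(x) by factoring powers of 11 out of the numerator and denominator: v_11(33275/27) = 3. Step 2 — apply |x|_p = p^{-v_p(x)} = 11^{-3} = 1/1331.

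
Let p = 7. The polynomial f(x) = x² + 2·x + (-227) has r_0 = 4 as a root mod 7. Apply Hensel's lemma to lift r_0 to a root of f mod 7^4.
r_3 = 382 (mod 2401)

Hensel: r_{i+1} = r_i − f(r_i)·(f′(r_i))^{-1} mod 7^{i+2}, f′(x) = 2x + 2. Iterate:
  r_0 = 4 (mod 7)
  r_1 = 39 (mod 49)
  r_2 = 39 (mod 343)
  r_3 = 382 (mod 2401)
Final: r = 382 satisfies f(r) ≡ 0 mod 7^4.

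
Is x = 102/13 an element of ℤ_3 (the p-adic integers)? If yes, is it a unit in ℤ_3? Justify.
x ∈ ℤ_3 but not a unit; v_3(x) = 1 > 0

ℤ_3 = {x ∈ ℚ_3 : v_3(x) ≥ 0} and ℤ_3^× = {x ∈ ℤ_3 : v_3(x) = 0}. Here v_3(102/13) = v_3(num) − v_3(den) = 1; compare against these criteria.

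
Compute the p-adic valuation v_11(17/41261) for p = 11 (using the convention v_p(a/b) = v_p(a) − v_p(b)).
v_11(17/41261) = -3

Factor powers of 11 from the numerator and denominator of the reduced fraction: 17 = 11^0 · 17 and 41261 = 11^3 · 31. Apply v_p(a/b) = v_p(a) − v_p(b): v_11(17/41261) = 0 − 3 = -3.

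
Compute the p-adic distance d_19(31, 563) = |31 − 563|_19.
d_19(31, 563) = 1/19

Step 1 — x − y = 31 − 563 = -532. Step 2 — v_19(-532) = 1 (factor: -532 = −(19^1 · 28); the sign does not affect v_p). Step 3 — |x − y|_19 = 19^{-1} = 1/19.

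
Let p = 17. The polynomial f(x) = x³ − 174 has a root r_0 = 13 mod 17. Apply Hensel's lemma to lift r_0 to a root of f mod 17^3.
r_2 = 2325 (mod 4913)

Hensel: r_{i+1} = r_i − f(r_i)/f′(r_i) mod 17^{i+2}, where f′(x) = 3x². Iterate:
  r_0 = 13 (mod 17)
  r_1 = 13 (mod 289)
  r_2 = 2325 (mod 4913)
Final: r = 2325 with f(r) ≡ 0 mod 17^3.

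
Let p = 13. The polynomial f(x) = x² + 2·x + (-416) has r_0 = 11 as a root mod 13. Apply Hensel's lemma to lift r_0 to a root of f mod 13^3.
r_2 = 1649 (mod 2197)

Hensel: r_{i+1} = r_i − f(r_i)·(f′(r_i))^{-1} mod 13^{i+2}, f′(x) = 2x + 2. Iterate:
  r_0 = 11 (mod 13)
  r_1 = 128 (mod 169)
  r_2 = 1649 (mod 2197)
Final: r = 1649 satisfies f(r) ≡ 0 mod 13^3.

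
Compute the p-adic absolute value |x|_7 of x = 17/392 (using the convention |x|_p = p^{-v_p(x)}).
|17/392|_7 = 49

Step 1 — compute v_7(x) by factoring powers of 7 out of the numerator and denominator: v_7(17/392) = -2. Step 2 — apply |x|_p = p^{-v_p(x)} = 7^{2} = 49.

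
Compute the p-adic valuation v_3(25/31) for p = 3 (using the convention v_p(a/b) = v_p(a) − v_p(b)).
v_3(25/31) = 0

Factor powers of 3 from the numerator and denominator of the reduced fraction: 25 = 3^0 · 25 and 31 = 3^0 · 31. Apply v_p(a/b) = v_p(a) − v_p(b): v_3(25/31) = 0 − 0 = 0.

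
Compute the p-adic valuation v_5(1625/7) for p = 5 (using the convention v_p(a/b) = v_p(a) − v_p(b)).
v_5(1625/7) = 3

Factor powers of 5 from the numerator and denominator of the reduced fraction: 1625 = 5^3 · 13 and 7 = 5^0 · 7. Apply v_p(a/b) = v_p(a) − v_p(b): v_5(1625/7) = 3 − 0 = 3.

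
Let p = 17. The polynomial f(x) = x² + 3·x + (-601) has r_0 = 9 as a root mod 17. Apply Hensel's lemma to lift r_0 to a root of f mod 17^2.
r_1 = 60 (mod 289)

Hensel: r_{i+1} = r_i − f(r_i)·(f′(r_i))^{-1} mod 17^{i+2}, f′(x) = 2x + 3. Iterate:
  r_0 = 9 (mod 17)
  r_1 = 60 (mod 289)
Final: r = 60 satisfies f(r) ≡ 0 mod 17^2.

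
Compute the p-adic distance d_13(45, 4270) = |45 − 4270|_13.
d_13(45, 4270) = 1/169

Step 1 — x − y = 45 − 4270 = -4225. Step 2 — v_13(-4225) = 2 (factor: -4225 = −(13^2 · 25); the sign does not affect v_p). Step 3 — |x − y|_13 = 13^{-2} = 1/169.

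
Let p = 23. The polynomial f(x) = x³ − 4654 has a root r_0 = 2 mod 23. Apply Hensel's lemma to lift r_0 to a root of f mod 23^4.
r_3 = 36802 (mod 279841)

Hensel: r_{i+1} = r_i − f(r_i)/f′(r_i) mod 23^{i+2}, where f′(x) = 3x². Iterate:
  r_0 = 2 (mod 23)
  r_1 = 301 (mod 529)
  r_2 = 301 (mod 12167)
  r_3 = 36802 (mod 279841)
Final: r = 36802 with f(r) ≡ 0 mod 23^4.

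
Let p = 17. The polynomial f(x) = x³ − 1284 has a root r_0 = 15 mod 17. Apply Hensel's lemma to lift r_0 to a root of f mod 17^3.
r_2 = 4537 (mod 4913)

Hensel: r_{i+1} = r_i − f(r_i)/f′(r_i) mod 17^{i+2}, where f′(x) = 3x². Iterate:
  r_0 = 15 (mod 17)
  r_1 = 202 (mod 289)
  r_2 = 4537 (mod 4913)
Final: r = 4537 with f(r) ≡ 0 mod 17^3.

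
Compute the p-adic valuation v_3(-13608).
v_3(-13608) = 5

v_3(n) is the largest exponent k such that 3^k divides n. Factor out: -13608 = -3^5 · 56. (Sign doesn't affect v_p.) So v_3(-13608) = 5.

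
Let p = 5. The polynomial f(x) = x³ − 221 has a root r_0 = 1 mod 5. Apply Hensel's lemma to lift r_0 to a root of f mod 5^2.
r_1 = 16 (mod 25)

Hensel: r_{i+1} = r_i − f(r_i)/f′(r_i) mod 5^{i+2}, where f′(x) = 3x². Iterate:
  r_0 = 1 (mod 5)
  r_1 = 16 (mod 25)
Final: r = 16 with f(r) ≡ 0 mod 5^2.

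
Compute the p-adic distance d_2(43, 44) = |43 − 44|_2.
d_2(43, 44) = 1

Step 1 — x − y = 43 − 44 = -1. Step 2 — v_2(-1) = 0 (factor: -1 = −(2^0 · 1); the sign does not affect v_p). Step 3 — |x − y|_2 = 2^{0} = 1.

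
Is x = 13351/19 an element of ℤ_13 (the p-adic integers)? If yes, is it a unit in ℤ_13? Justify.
x ∈ ℤ_13 but not a unit; v_13(x) = 2 > 0

ℤ_13 = {x ∈ ℚ_13 : v_13(x) ≥ 0} and ℤ_13^× = {x ∈ ℤ_13 : v_13(x) = 0}. Here v_13(13351/19) = v_13(num) − v_13(den) = 2; compare against these criteria.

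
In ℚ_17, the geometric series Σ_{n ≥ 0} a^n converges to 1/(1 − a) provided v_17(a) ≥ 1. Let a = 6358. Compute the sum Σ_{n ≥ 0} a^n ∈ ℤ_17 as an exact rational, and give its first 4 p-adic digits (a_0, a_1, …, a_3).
Σ a^n = 1/(1 − a) = -1/6357;  first 4 digits = (1, 0, 5, 1)

v_17(a) = 2 ≥ 1, so the series converges in ℤ_17 to 1/(1 − a) = 1/(1 − 6358) = -1/6357. Expand this rational in ℤ_17: compute digits iteratively via d_i = x_i mod 17, x_{i+1} = (x_i − d_i)/17. The first 4 digits are (1, 0, 5, 1).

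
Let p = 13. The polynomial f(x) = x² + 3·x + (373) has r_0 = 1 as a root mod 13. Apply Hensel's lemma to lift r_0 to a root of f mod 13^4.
r_3 = 12533 (mod 28561)

Hensel: r_{i+1} = r_i − f(r_i)·(f′(r_i))^{-1} mod 13^{i+2}, f′(x) = 2x + 3. Iterate:
  r_0 = 1 (mod 13)
  r_1 = 27 (mod 169)
  r_2 = 1548 (mod 2197)
  r_3 = 12533 (mod 28561)
Final: r = 12533 satisfies f(r) ≡ 0 mod 13^4.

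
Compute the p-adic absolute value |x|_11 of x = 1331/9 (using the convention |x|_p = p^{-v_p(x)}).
|1331/9|_11 = 1/1331

Step 1 — compute v_11(x) by factoring powers of 11 out of the numerator and denominator: v_11(1331/9) = 3. Step 2 — apply |x|_p = p^{-v_p(x)} = 11^{-3} = 1/1331.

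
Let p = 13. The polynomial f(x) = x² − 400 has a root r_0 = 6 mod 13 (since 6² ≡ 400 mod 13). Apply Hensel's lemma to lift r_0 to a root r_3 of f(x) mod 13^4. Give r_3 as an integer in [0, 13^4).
r_3 = 28541 (mod 28561)

Hensel's recurrence: r_{i+1} = r_i − f(r_i)·(f′(r_i))^{-1} mod 13^{i+2}, with f′(x) = 2x. Iterate:
  r_0 = 6 (mod 13)
  r_1 = 149 (mod 169)
  r_2 = 2177 (mod 2197)
  r_3 = 28541 (mod 28561)
Final: r_3 = 28541, and one checks f(r_3) ≡ 0 mod 13^4.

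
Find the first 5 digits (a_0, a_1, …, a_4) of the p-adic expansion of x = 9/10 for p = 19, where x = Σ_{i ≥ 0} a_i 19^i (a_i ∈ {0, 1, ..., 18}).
(a_0, …, a_4) = (18, 1, 17, 1, 17)

v_19(9/10) = 0 (numerator and denominator both coprime to 19), so x ∈ ℤ_19^×. Compute digits iteratively via a_i = x_i mod 19, x_{i+1} = (x_i − a_i)/19, with x_0 = x:
  x_0 = 9/10;  a_0 = 18;  x_1 = (x_0 − 18)/19 = -9/10
  x_1 = -9/10;  a_1 = 1;  x_2 = (x_1 − 1)/19 = -1/10
  x_2 = -1/10;  a_2 = 17;  x_3 = (x_2 − 17)/19 = -9/10
  x_3 = -9/10;  a_3 = 1;  x_4 = (x_3 − 1)/19 = -1/10
  x_4 = -1/10;  a_4 = 17;  x_5 = (x_4 − 17)/19 = -9/10
Digits: (18, 1, 17, 1, 17).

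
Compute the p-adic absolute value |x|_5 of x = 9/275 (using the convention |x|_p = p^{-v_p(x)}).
|9/275|_5 = 25

Step 1 — compute v_5(x) by factoring powers of 5 out of the numerator and denominator: v_5(9/275) = -2. Step 2 — apply |x|_p = p^{-v_p(x)} = 5^{2} = 25.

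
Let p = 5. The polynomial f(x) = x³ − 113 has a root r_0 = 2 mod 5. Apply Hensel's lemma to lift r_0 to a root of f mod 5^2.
r_1 = 17 (mod 25)

Hensel: r_{i+1} = r_i − f(r_i)/f′(r_i) mod 5^{i+2}, where f′(x) = 3x². Iterate:
  r_0 = 2 (mod 5)
  r_1 = 17 (mod 25)
Final: r = 17 with f(r) ≡ 0 mod 5^2.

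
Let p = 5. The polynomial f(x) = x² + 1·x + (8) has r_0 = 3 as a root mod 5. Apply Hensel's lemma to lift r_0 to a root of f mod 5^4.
r_3 = 93 (mod 625)

Hensel: r_{i+1} = r_i − f(r_i)·(f′(r_i))^{-1} mod 5^{i+2}, f′(x) = 2x + 1. Iterate:
  r_0 = 3 (mod 5)
  r_1 = 18 (mod 25)
  r_2 = 93 (mod 125)
  r_3 = 93 (mod 625)
Final: r = 93 satisfies f(r) ≡ 0 mod 5^4.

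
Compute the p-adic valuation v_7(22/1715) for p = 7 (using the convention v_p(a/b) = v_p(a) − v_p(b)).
v_7(22/1715) = -3

Factor powers of 7 from the numerator and denominator of the reduced fraction: 22 = 7^0 · 22 and 1715 = 7^3 · 5. Apply v_p(a/b) = v_p(a) − v_p(b): v_7(22/1715) = 0 − 3 = -3.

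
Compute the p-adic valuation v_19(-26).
v_19(-26) = 0

v_19(n) is the largest exponent k such that 19^k divides n. Factor out: -26 = -19^0 · 26. (Sign doesn't affect v_p.) So v_19(-26) = 0.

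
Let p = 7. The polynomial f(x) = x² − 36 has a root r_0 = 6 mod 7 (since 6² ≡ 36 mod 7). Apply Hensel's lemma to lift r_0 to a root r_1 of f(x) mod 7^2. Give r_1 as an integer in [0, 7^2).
r_1 = 6 (mod 49)

Hensel's recurrence: r_{i+1} = r_i − f(r_i)·(f′(r_i))^{-1} mod 7^{i+2}, with f′(x) = 2x. Iterate:
  r_0 = 6 (mod 7)
  r_1 = 6 (mod 49)
Final: r_1 = 6, and one checks f(r_1) ≡ 0 mod 7^2.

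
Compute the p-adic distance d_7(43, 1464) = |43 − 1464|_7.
d_7(43, 1464) = 1/49

Step 1 — x − y = 43 − 1464 = -1421. Step 2 — v_7(-1421) = 2 (factor: -1421 = −(7^2 · 29); the sign does not affect v_p). Step 3 — |x − y|_7 = 7^{-2} = 1/49.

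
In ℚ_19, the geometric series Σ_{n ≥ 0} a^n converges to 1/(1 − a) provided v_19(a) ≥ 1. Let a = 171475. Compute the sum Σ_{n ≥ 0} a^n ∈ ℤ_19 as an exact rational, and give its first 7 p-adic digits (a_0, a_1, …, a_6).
Σ a^n = 1/(1 − a) = -1/171474;  first 7 digits = (1, 0, 0, 6, 1, 0, 17)

v_19(a) = 3 ≥ 1, so the series converges in ℤ_19 to 1/(1 − a) = 1/(1 − 171475) = -1/171474. Expand this rational in ℤ_19: compute digits iteratively via d_i = x_i mod 19, x_{i+1} = (x_i − d_i)/19. The first 7 digits are (1, 0, 0, 6, 1, 0, 17).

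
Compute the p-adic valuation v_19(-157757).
v_19(-157757) = 3

v_19(n) is the largest exponent k such that 19^k divides n. Factor out: -157757 = -19^3 · 23. (Sign doesn't affect v_p.) So v_19(-157757) = 3.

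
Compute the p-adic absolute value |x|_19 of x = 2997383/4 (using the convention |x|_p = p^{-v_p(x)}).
|2997383/4|_19 = 1/130321

Step 1 — compute v_19(x) by factoring powers of 19 out of the numerator and denominator: v_19(2997383/4) = 4. Step 2 — apply |x|_p = p^{-v_p(x)} = 19^{-4} = 1/130321.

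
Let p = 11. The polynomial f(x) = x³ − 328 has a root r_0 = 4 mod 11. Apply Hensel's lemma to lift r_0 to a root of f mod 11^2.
r_1 = 70 (mod 121)

Hensel: r_{i+1} = r_i − f(r_i)/f′(r_i) mod 11^{i+2}, where f′(x) = 3x². Iterate:
  r_0 = 4 (mod 11)
  r_1 = 70 (mod 121)
Final: r = 70 with f(r) ≡ 0 mod 11^2.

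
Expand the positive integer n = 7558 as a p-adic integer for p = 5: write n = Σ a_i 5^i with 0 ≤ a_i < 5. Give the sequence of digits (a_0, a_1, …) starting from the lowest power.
(a_0, a_1, …) = (3, 1, 2, 0, 2, 2)

Repeated division by 5 gives the digits low-to-high: 7558 = 3 + 1·5^1 + 2·5^2 + 2·5^4 + 2·5^5. Digit sequence: (3, 1, 2, 0, 2, 2).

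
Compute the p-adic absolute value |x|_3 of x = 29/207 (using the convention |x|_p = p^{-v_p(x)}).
|29/207|_3 = 9

Step 1 — compute v_3(x) by factoring powers of 3 out of the numerator and denominator: v_3(29/207) = -2. Step 2 — apply |x|_p = p^{-v_p(x)} = 3^{2} = 9.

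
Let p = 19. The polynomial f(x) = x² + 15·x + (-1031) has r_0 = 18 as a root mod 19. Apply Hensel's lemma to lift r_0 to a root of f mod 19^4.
r_3 = 9632 (mod 130321)

Hensel: r_{i+1} = r_i − f(r_i)·(f′(r_i))^{-1} mod 19^{i+2}, f′(x) = 2x + 15. Iterate:
  r_0 = 18 (mod 19)
  r_1 = 246 (mod 361)
  r_2 = 2773 (mod 6859)
  r_3 = 9632 (mod 130321)
Final: r = 9632 satisfies f(r) ≡ 0 mod 19^4.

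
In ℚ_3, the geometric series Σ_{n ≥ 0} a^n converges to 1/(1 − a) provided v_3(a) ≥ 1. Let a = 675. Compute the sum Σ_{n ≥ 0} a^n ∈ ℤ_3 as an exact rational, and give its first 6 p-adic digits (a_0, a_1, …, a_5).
Σ a^n = 1/(1 − a) = -1/674;  first 6 digits = (1, 0, 0, 1, 2, 2)

v_3(a) = 3 ≥ 1, so the series converges in ℤ_3 to 1/(1 − a) = 1/(1 − 675) = -1/674. Expand this rational in ℤ_3: compute digits iteratively via d_i = x_i mod 3, x_{i+1} = (x_i − d_i)/3. The first 6 digits are (1, 0, 0, 1, 2, 2).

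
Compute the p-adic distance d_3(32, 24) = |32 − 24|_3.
d_3(32, 24) = 1

Step 1 — x − y = 32 − 24 = 8. Step 2 — v_3(8) = 0 (factor: 8 = (3^0 · 8); the sign does not affect v_p). Step 3 — |x − y|_3 = 3^{0} = 1.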